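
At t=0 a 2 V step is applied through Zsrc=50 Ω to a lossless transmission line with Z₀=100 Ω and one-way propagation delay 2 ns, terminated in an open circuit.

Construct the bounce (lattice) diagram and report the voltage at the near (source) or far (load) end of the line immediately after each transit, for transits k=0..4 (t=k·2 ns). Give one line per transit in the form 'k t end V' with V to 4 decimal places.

0 0 source 1.3333
1 2 load 2.6667
2 4 source 2.2222
3 6 load 1.7778
4 8 source 1.9259

Γ_L=1.000000, Γ_S=-0.333333; launch V₁=2·100/150=1.333333
k=0 src: V=1.3333
k=1 load: inc=1.333333, refl=1.333333·1.000000=1.3333; V=0.000000+1.333333+1.333333=2.6667
k=2 src: inc=1.333333, refl=1.333333·-0.333333=-0.4444; V=1.333333+1.333333+-0.444444=2.2222
k=3 load: inc=-0.444444, refl=-0.444444·1.000000=-0.4444; V=2.666667+-0.444444+-0.444444=1.7778
k=4 src: inc=-0.444444, refl=-0.444444·-0.333333=0.1481; V=2.222222+-0.444444+0.148148=1.9259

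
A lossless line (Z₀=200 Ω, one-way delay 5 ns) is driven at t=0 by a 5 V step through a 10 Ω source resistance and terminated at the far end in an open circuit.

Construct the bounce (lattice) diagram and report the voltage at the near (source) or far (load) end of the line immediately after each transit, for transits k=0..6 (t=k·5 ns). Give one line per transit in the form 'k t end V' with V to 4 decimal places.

0 0 source 4.7619
1 5 load 9.5238
2 10 source 5.2154
3 15 load 0.9070
4 20 source 4.8051
5 25 load 8.7032
6 30 source 5.1763

Γ_L=1.000000, Γ_S=-0.904762; launch V₁=5·200/210=4.761905
k=0 src: V=4.7619
k=1 load: inc=4.761905, refl=4.761905·1.000000=4.7619; V=0.000000+4.761905+4.761905=9.5238
k=2 src: inc=4.761905, refl=4.761905·-0.904762=-4.3084; V=4.761905+4.761905+-4.308390=5.2154
k=3 load: inc=-4.308390, refl=-4.308390·1.000000=-4.3084; V=9.523810+-4.308390+-4.308390=0.9070
k=4 src: inc=-4.308390, refl=-4.308390·-0.904762=3.8981; V=5.215420+-4.308390+3.898067=4.8051
k=5 load: inc=3.898067, refl=3.898067·1.000000=3.8981; V=0.907029+3.898067+3.898067=8.7032
k=6 src: inc=3.898067, refl=3.898067·-0.904762=-3.5268; V=4.805097+3.898067+-3.526823=5.1763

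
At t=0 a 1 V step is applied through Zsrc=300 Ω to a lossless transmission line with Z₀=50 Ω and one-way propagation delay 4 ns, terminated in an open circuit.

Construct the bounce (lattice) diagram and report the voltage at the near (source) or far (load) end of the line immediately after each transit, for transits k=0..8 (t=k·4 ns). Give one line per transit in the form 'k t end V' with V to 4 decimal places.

Γ_L=1.000000, Γ_S=0.714286; launch V₁=1·50/350=0.142857
k=0 src: V=0.1429
k=1 load: inc=0.142857, refl=0.142857·1.000000=0.1429; V=0.000000+0.142857+0.142857=0.2857
k=2 src: inc=0.142857, refl=0.142857·0.714286=0.1020; V=0.142857+0.142857+0.102041=0.3878
k=3 load: inc=0.102041, refl=0.102041·1.000000=0.1020; V=0.285714+0.102041+0.102041=0.4898
k=4 src: inc=0.102041, refl=0.102041·0.714286=0.0729; V=0.387755+0.102041+0.072886=0.5627
k=5 load: inc=0.072886, refl=0.072886·1.000000=0.0729; V=0.489796+0.072886+0.072886=0.6356
k=6 src: inc=0.072886, refl=0.072886·0.714286=0.0521; V=0.562682+0.072886+0.052062=0.6876
k=7 load: inc=0.052062, refl=0.052062·1.000000=0.0521; V=0.635569+0.052062+0.052062=0.7397
k=8 src: inc=0.052062, refl=0.052062·0.714286=0.0372; V=0.687630+0.052062+0.037187=0.7769

0 0 source 0.1429
1 4 load 0.2857
2 8 source 0.3878
3 12 load 0.4898
4 16 source 0.5627
5 20 load 0.6356
6 24 source 0.6876
7 28 load 0.7397
8 32 source 0.7769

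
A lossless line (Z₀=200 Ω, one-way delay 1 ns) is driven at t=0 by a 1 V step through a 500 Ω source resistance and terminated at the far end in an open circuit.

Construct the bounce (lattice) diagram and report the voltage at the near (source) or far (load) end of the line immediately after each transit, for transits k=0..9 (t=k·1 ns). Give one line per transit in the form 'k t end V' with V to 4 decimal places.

Γ_L=1.000000, Γ_S=0.428571; launch V₁=1·200/700=0.285714
k=0 src: V=0.2857
k=1 load: inc=0.285714, refl=0.285714·1.000000=0.2857; V=0.000000+0.285714+0.285714=0.5714
k=2 src: inc=0.285714, refl=0.285714·0.428571=0.1224; V=0.285714+0.285714+0.122449=0.6939
k=3 load: inc=0.122449, refl=0.122449·1.000000=0.1224; V=0.571429+0.122449+0.122449=0.8163
k=4 src: inc=0.122449, refl=0.122449·0.428571=0.0525; V=0.693878+0.122449+0.052478=0.8688
k=5 load: inc=0.052478, refl=0.052478·1.000000=0.0525; V=0.816327+0.052478+0.052478=0.9213
k=6 src: inc=0.052478, refl=0.052478·0.428571=0.0225; V=0.868805+0.052478+0.022491=0.9438
k=7 load: inc=0.022491, refl=0.022491·1.000000=0.0225; V=0.921283+0.022491+0.022491=0.9663
k=8 src: inc=0.022491, refl=0.022491·0.428571=0.0096; V=0.943773+0.022491+0.009639=0.9759
k=9 load: inc=0.009639, refl=0.009639·1.000000=0.0096; V=0.966264+0.009639+0.009639=0.9855

0 0 source 0.2857
1 1 load 0.5714
2 2 source 0.6939
3 3 load 0.8163
4 4 source 0.8688
5 5 load 0.9213
6 6 source 0.9438
7 7 load 0.9663
8 8 source 0.9759
9 9 load 0.9855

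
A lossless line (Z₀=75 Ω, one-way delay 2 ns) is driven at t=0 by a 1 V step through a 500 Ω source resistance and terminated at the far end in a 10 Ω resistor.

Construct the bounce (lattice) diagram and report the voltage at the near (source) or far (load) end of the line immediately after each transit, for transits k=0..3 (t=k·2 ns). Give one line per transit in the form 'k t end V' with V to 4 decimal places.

Γ_L=-0.764706, Γ_S=0.739130; launch V₁=1·75/575=0.130435
k=0 src: V=0.1304
k=1 load: inc=0.130435, refl=0.130435·-0.764706=-0.0997; V=0.000000+0.130435+-0.099744=0.0307
k=2 src: inc=-0.099744, refl=-0.099744·0.739130=-0.0737; V=0.130435+-0.099744+-0.073724=-0.0430
k=3 load: inc=-0.073724, refl=-0.073724·-0.764706=0.0564; V=0.030691+-0.073724+0.056377=0.0133

0 0 source 0.1304
1 2 load 0.0307
2 4 source -0.0430
3 6 load 0.0133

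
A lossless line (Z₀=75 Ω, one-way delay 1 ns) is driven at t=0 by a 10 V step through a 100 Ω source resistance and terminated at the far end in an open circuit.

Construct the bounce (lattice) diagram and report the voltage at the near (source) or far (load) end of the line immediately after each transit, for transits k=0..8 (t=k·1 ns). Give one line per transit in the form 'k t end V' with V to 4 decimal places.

0 0 source 4.2857
1 1 load 8.5714
2 2 source 9.1837
3 3 load 9.7959
4 4 source 9.8834
5 5 load 9.9708
6 6 source 9.9833
7 7 load 9.9958
8 8 source 9.9976

Γ_L=1.000000, Γ_S=0.142857; launch V₁=10·75/175=4.285714
k=0 src: V=4.2857
k=1 load: inc=4.285714, refl=4.285714·1.000000=4.2857; V=0.000000+4.285714+4.285714=8.5714
k=2 src: inc=4.285714, refl=4.285714·0.142857=0.6122; V=4.285714+4.285714+0.612245=9.1837
k=3 load: inc=0.612245, refl=0.612245·1.000000=0.6122; V=8.571429+0.612245+0.612245=9.7959
k=4 src: inc=0.612245, refl=0.612245·0.142857=0.0875; V=9.183673+0.612245+0.087464=9.8834
k=5 load: inc=0.087464, refl=0.087464·1.000000=0.0875; V=9.795918+0.087464+0.087464=9.9708
k=6 src: inc=0.087464, refl=0.087464·0.142857=0.0125; V=9.883382+0.087464+0.012495=9.9833
k=7 load: inc=0.012495, refl=0.012495·1.000000=0.0125; V=9.970845+0.012495+0.012495=9.9958
k=8 src: inc=0.012495, refl=0.012495·0.142857=0.0018; V=9.983340+0.012495+0.001785=9.9976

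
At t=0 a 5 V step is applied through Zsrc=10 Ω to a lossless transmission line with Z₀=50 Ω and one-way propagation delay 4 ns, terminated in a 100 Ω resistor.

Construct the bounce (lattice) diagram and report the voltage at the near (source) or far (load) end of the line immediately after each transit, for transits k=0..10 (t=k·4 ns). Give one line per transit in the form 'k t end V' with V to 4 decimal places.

Γ_L=0.333333, Γ_S=-0.666667; launch V₁=5·50/60=4.166667
k=0 src: V=4.1667
k=1 load: inc=4.166667, refl=4.166667·0.333333=1.3889; V=0.000000+4.166667+1.388889=5.5556
k=2 src: inc=1.388889, refl=1.388889·-0.666667=-0.9259; V=4.166667+1.388889+-0.925926=4.6296
k=3 load: inc=-0.925926, refl=-0.925926·0.333333=-0.3086; V=5.555556+-0.925926+-0.308642=4.3210
k=4 src: inc=-0.308642, refl=-0.308642·-0.666667=0.2058; V=4.629630+-0.308642+0.205761=4.5267
k=5 load: inc=0.205761, refl=0.205761·0.333333=0.0686; V=4.320988+0.205761+0.068587=4.5953
k=6 src: inc=0.068587, refl=0.068587·-0.666667=-0.0457; V=4.526749+0.068587+-0.045725=4.5496
k=7 load: inc=-0.045725, refl=-0.045725·0.333333=-0.0152; V=4.595336+-0.045725+-0.015242=4.5344
k=8 src: inc=-0.015242, refl=-0.015242·-0.666667=0.0102; V=4.549611+-0.015242+0.010161=4.5445
k=9 load: inc=0.010161, refl=0.010161·0.333333=0.0034; V=4.534370+0.010161+0.003387=4.5479
k=10 src: inc=0.003387, refl=0.003387·-0.666667=-0.0023; V=4.544531+0.003387+-0.002258=4.5457

0 0 source 4.1667
1 4 load 5.5556
2 8 source 4.6296
3 12 load 4.3210
4 16 source 4.5267
5 20 load 4.5953
6 24 source 4.5496
7 28 load 4.5344
8 32 source 4.5445
9 36 load 4.5479
10 40 source 4.5457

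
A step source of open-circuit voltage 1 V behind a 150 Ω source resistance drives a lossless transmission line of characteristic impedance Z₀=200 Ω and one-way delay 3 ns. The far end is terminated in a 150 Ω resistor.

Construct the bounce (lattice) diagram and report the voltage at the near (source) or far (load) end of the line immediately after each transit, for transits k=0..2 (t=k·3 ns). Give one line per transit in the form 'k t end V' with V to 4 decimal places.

Γ_L=-0.142857, Γ_S=-0.142857; launch V₁=1·200/350=0.571429
k=0 src: V=0.5714
k=1 load: inc=0.571429, refl=0.571429·-0.142857=-0.0816; V=0.000000+0.571429+-0.081633=0.4898
k=2 src: inc=-0.081633, refl=-0.081633·-0.142857=0.0117; V=0.571429+-0.081633+0.011662=0.5015

0 0 source 0.5714
1 3 load 0.4898
2 6 source 0.5015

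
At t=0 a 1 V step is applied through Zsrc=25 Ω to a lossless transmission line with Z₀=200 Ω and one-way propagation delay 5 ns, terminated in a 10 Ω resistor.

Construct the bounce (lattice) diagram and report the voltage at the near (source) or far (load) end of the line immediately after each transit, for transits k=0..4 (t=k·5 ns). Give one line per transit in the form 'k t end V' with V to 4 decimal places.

0 0 source 0.8889
1 5 load 0.0847
2 10 source 0.7102
3 15 load 0.1442
4 20 source 0.5844

Γ_L=-0.904762, Γ_S=-0.777778; launch V₁=1·200/225=0.888889
k=0 src: V=0.8889
k=1 load: inc=0.888889, refl=0.888889·-0.904762=-0.8042; V=0.000000+0.888889+-0.804233=0.0847
k=2 src: inc=-0.804233, refl=-0.804233·-0.777778=0.6255; V=0.888889+-0.804233+0.625514=0.7102
k=3 load: inc=0.625514, refl=0.625514·-0.904762=-0.5659; V=0.084656+0.625514+-0.565942=0.1442
k=4 src: inc=-0.565942, refl=-0.565942·-0.777778=0.4402; V=0.710170+-0.565942+0.440177=0.5844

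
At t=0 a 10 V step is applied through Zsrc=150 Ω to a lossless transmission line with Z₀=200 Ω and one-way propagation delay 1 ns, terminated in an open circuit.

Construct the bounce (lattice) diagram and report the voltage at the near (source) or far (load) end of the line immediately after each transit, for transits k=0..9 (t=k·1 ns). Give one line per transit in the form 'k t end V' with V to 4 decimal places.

Γ_L=1.000000, Γ_S=-0.142857; launch V₁=10·200/350=5.714286
k=0 src: V=5.7143
k=1 load: inc=5.714286, refl=5.714286·1.000000=5.7143; V=0.000000+5.714286+5.714286=11.4286
k=2 src: inc=5.714286, refl=5.714286·-0.142857=-0.8163; V=5.714286+5.714286+-0.816327=10.6122
k=3 load: inc=-0.816327, refl=-0.816327·1.000000=-0.8163; V=11.428571+-0.816327+-0.816327=9.7959
k=4 src: inc=-0.816327, refl=-0.816327·-0.142857=0.1166; V=10.612245+-0.816327+0.116618=9.9125
k=5 load: inc=0.116618, refl=0.116618·1.000000=0.1166; V=9.795918+0.116618+0.116618=10.0292
k=6 src: inc=0.116618, refl=0.116618·-0.142857=-0.0167; V=9.912536+0.116618+-0.016660=10.0125
k=7 load: inc=-0.016660, refl=-0.016660·1.000000=-0.0167; V=10.029155+-0.016660+-0.016660=9.9958
k=8 src: inc=-0.016660, refl=-0.016660·-0.142857=0.0024; V=10.012495+-0.016660+0.002380=9.9982
k=9 load: inc=0.002380, refl=0.002380·1.000000=0.0024; V=9.995835+0.002380+0.002380=10.0006

0 0 source 5.7143
1 1 load 11.4286
2 2 source 10.6122
3 3 load 9.7959
4 4 source 9.9125
5 5 load 10.0292
6 6 source 10.0125
7 7 load 9.9958
8 8 source 9.9982
9 9 load 10.0006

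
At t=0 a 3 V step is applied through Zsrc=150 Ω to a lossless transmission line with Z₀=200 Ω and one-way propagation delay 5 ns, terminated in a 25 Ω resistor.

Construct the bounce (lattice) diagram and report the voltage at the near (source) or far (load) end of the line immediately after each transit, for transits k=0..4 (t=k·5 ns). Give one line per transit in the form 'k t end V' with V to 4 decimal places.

0 0 source 1.7143
1 5 load 0.3810
2 10 source 0.5714
3 15 load 0.4233
4 20 source 0.4444

Γ_L=-0.777778, Γ_S=-0.142857; launch V₁=3·200/350=1.714286
k=0 src: V=1.7143
k=1 load: inc=1.714286, refl=1.714286·-0.777778=-1.3333; V=0.000000+1.714286+-1.333333=0.3810
k=2 src: inc=-1.333333, refl=-1.333333·-0.142857=0.1905; V=1.714286+-1.333333+0.190476=0.5714
k=3 load: inc=0.190476, refl=0.190476·-0.777778=-0.1481; V=0.380952+0.190476+-0.148148=0.4233
k=4 src: inc=-0.148148, refl=-0.148148·-0.142857=0.0212; V=0.571429+-0.148148+0.021164=0.4444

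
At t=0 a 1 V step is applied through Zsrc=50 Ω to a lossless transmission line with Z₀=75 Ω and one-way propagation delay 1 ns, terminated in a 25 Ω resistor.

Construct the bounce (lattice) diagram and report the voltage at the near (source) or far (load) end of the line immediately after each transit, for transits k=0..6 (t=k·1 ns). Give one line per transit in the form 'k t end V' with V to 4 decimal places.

Γ_L=-0.500000, Γ_S=-0.200000; launch V₁=1·75/125=0.600000
k=0 src: V=0.6000
k=1 load: inc=0.600000, refl=0.600000·-0.500000=-0.3000; V=0.000000+0.600000+-0.300000=0.3000
k=2 src: inc=-0.300000, refl=-0.300000·-0.200000=0.0600; V=0.600000+-0.300000+0.060000=0.3600
k=3 load: inc=0.060000, refl=0.060000·-0.500000=-0.0300; V=0.300000+0.060000+-0.030000=0.3300
k=4 src: inc=-0.030000, refl=-0.030000·-0.200000=0.0060; V=0.360000+-0.030000+0.006000=0.3360
k=5 load: inc=0.006000, refl=0.006000·-0.500000=-0.0030; V=0.330000+0.006000+-0.003000=0.3330
k=6 src: inc=-0.003000, refl=-0.003000·-0.200000=0.0006; V=0.336000+-0.003000+0.000600=0.3336

0 0 source 0.6000
1 1 load 0.3000
2 2 source 0.3600
3 3 load 0.3300
4 4 source 0.3360
5 5 load 0.3330
6 6 source 0.3336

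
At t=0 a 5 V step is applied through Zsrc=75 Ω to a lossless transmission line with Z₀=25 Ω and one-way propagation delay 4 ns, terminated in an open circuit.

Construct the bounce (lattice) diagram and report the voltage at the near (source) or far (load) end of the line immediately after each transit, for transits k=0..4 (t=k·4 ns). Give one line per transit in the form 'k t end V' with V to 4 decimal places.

Γ_L=1.000000, Γ_S=0.500000; launch V₁=5·25/100=1.250000
k=0 src: V=1.2500
k=1 load: inc=1.250000, refl=1.250000·1.000000=1.2500; V=0.000000+1.250000+1.250000=2.5000
k=2 src: inc=1.250000, refl=1.250000·0.500000=0.6250; V=1.250000+1.250000+0.625000=3.1250
k=3 load: inc=0.625000, refl=0.625000·1.000000=0.6250; V=2.500000+0.625000+0.625000=3.7500
k=4 src: inc=0.625000, refl=0.625000·0.500000=0.3125; V=3.125000+0.625000+0.312500=4.0625

0 0 source 1.2500
1 4 load 2.5000
2 8 source 3.1250
3 12 load 3.7500
4 16 source 4.0625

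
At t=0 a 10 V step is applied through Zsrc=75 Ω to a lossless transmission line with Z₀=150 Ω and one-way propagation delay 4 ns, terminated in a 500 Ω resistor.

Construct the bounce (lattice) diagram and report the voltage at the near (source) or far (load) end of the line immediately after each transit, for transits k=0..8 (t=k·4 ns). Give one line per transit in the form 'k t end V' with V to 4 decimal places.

Γ_L=0.538462, Γ_S=-0.333333; launch V₁=10·150/225=6.666667
k=0 src: V=6.6667
k=1 load: inc=6.666667, refl=6.666667·0.538462=3.5897; V=0.000000+6.666667+3.589744=10.2564
k=2 src: inc=3.589744, refl=3.589744·-0.333333=-1.1966; V=6.666667+3.589744+-1.196581=9.0598
k=3 load: inc=-1.196581, refl=-1.196581·0.538462=-0.6443; V=10.256410+-1.196581+-0.644313=8.4155
k=4 src: inc=-0.644313, refl=-0.644313·-0.333333=0.2148; V=9.059829+-0.644313+0.214771=8.6303
k=5 load: inc=0.214771, refl=0.214771·0.538462=0.1156; V=8.415516+0.214771+0.115646=8.7459
k=6 src: inc=0.115646, refl=0.115646·-0.333333=-0.0385; V=8.630287+0.115646+-0.038549=8.7074
k=7 load: inc=-0.038549, refl=-0.038549·0.538462=-0.0208; V=8.745933+-0.038549+-0.020757=8.6866
k=8 src: inc=-0.020757, refl=-0.020757·-0.333333=0.0069; V=8.707384+-0.020757+0.006919=8.6935

0 0 source 6.6667
1 4 load 10.2564
2 8 source 9.0598
3 12 load 8.4155
4 16 source 8.6303
5 20 load 8.7459
6 24 source 8.7074
7 28 load 8.6866
8 32 source 8.6935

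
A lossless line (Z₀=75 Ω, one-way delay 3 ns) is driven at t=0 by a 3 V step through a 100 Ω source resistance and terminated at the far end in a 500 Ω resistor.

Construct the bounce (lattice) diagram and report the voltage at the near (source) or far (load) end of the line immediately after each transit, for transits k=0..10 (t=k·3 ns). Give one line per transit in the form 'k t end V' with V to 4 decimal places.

0 0 source 1.2857
1 3 load 2.2360
2 6 source 2.3718
3 9 load 2.4721
4 12 source 2.4865
5 15 load 2.4971
6 18 source 2.4986
7 21 load 2.4997
8 24 source 2.4998
9 27 load 2.5000
10 30 source 2.5000

Γ_L=0.739130, Γ_S=0.142857; launch V₁=3·75/175=1.285714
k=0 src: V=1.2857
k=1 load: inc=1.285714, refl=1.285714·0.739130=0.9503; V=0.000000+1.285714+0.950311=2.2360
k=2 src: inc=0.950311, refl=0.950311·0.142857=0.1358; V=1.285714+0.950311+0.135759=2.3718
k=3 load: inc=0.135759, refl=0.135759·0.739130=0.1003; V=2.236025+0.135759+0.100343=2.4721
k=4 src: inc=0.100343, refl=0.100343·0.142857=0.0143; V=2.371783+0.100343+0.014335=2.4865
k=5 load: inc=0.014335, refl=0.014335·0.739130=0.0106; V=2.472127+0.014335+0.010595=2.4971
k=6 src: inc=0.010595, refl=0.010595·0.142857=0.0015; V=2.486462+0.010595+0.001514=2.4986
k=7 load: inc=0.001514, refl=0.001514·0.739130=0.0011; V=2.497057+0.001514+0.001119=2.4997
k=8 src: inc=0.001119, refl=0.001119·0.142857=0.0002; V=2.498570+0.001119+0.000160=2.4998
k=9 load: inc=0.000160, refl=0.000160·0.739130=0.0001; V=2.499689+0.000160+0.000118=2.5000
k=10 src: inc=0.000118, refl=0.000118·0.142857=0.0000; V=2.499849+0.000118+0.000017=2.5000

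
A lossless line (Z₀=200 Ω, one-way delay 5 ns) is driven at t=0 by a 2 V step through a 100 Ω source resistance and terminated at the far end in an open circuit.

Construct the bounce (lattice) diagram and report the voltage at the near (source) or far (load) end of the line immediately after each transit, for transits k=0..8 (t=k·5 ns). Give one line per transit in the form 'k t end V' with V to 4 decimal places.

Γ_L=1.000000, Γ_S=-0.333333; launch V₁=2·200/300=1.333333
k=0 src: V=1.3333
k=1 load: inc=1.333333, refl=1.333333·1.000000=1.3333; V=0.000000+1.333333+1.333333=2.6667
k=2 src: inc=1.333333, refl=1.333333·-0.333333=-0.4444; V=1.333333+1.333333+-0.444444=2.2222
k=3 load: inc=-0.444444, refl=-0.444444·1.000000=-0.4444; V=2.666667+-0.444444+-0.444444=1.7778
k=4 src: inc=-0.444444, refl=-0.444444·-0.333333=0.1481; V=2.222222+-0.444444+0.148148=1.9259
k=5 load: inc=0.148148, refl=0.148148·1.000000=0.1481; V=1.777778+0.148148+0.148148=2.0741
k=6 src: inc=0.148148, refl=0.148148·-0.333333=-0.0494; V=1.925926+0.148148+-0.049383=2.0247
k=7 load: inc=-0.049383, refl=-0.049383·1.000000=-0.0494; V=2.074074+-0.049383+-0.049383=1.9753
k=8 src: inc=-0.049383, refl=-0.049383·-0.333333=0.0165; V=2.024691+-0.049383+0.016461=1.9918

0 0 source 1.3333
1 5 load 2.6667
2 10 source 2.2222
3 15 load 1.7778
4 20 source 1.9259
5 25 load 2.0741
6 30 source 2.0247
7 35 load 1.9753
8 40 source 1.9918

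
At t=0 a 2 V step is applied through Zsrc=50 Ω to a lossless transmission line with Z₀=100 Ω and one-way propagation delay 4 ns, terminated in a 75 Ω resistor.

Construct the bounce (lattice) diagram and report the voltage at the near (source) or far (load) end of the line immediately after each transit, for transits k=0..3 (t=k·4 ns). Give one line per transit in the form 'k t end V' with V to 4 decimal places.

0 0 source 1.3333
1 4 load 1.1429
2 8 source 1.2063
3 12 load 1.1973

Γ_L=-0.142857, Γ_S=-0.333333; launch V₁=2·100/150=1.333333
k=0 src: V=1.3333
k=1 load: inc=1.333333, refl=1.333333·-0.142857=-0.1905; V=0.000000+1.333333+-0.190476=1.1429
k=2 src: inc=-0.190476, refl=-0.190476·-0.333333=0.0635; V=1.333333+-0.190476+0.063492=1.2063
k=3 load: inc=0.063492, refl=0.063492·-0.142857=-0.0091; V=1.142857+0.063492+-0.009070=1.1973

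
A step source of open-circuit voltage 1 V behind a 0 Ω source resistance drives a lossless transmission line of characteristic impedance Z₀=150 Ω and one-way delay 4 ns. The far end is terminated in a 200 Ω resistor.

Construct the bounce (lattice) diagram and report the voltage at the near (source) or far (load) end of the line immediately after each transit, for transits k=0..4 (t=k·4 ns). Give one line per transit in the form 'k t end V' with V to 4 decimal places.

0 0 source 1.0000
1 4 load 1.1429
2 8 source 1.0000
3 12 load 0.9796
4 16 source 1.0000

Γ_L=0.142857, Γ_S=-1.000000; launch V₁=1·150/150=1.000000
k=0 src: V=1.0000
k=1 load: inc=1.000000, refl=1.000000·0.142857=0.1429; V=0.000000+1.000000+0.142857=1.1429
k=2 src: inc=0.142857, refl=0.142857·-1.000000=-0.1429; V=1.000000+0.142857+-0.142857=1.0000
k=3 load: inc=-0.142857, refl=-0.142857·0.142857=-0.0204; V=1.142857+-0.142857+-0.020408=0.9796
k=4 src: inc=-0.020408, refl=-0.020408·-1.000000=0.0204; V=1.000000+-0.020408+0.020408=1.0000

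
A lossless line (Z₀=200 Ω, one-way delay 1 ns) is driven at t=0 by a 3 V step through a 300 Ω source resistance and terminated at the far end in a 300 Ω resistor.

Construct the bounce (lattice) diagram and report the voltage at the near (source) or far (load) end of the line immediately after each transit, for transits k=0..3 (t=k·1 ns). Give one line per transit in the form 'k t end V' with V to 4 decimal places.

Γ_L=0.200000, Γ_S=0.200000; launch V₁=3·200/500=1.200000
k=0 src: V=1.2000
k=1 load: inc=1.200000, refl=1.200000·0.200000=0.2400; V=0.000000+1.200000+0.240000=1.4400
k=2 src: inc=0.240000, refl=0.240000·0.200000=0.0480; V=1.200000+0.240000+0.048000=1.4880
k=3 load: inc=0.048000, refl=0.048000·0.200000=0.0096; V=1.440000+0.048000+0.009600=1.4976

0 0 source 1.2000
1 1 load 1.4400
2 2 source 1.4880
3 3 load 1.4976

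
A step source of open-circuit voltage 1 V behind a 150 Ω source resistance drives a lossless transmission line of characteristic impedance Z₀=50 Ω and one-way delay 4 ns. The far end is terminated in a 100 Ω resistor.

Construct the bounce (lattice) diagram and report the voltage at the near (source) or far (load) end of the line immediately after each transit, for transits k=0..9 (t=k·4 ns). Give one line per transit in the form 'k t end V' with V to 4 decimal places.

Γ_L=0.333333, Γ_S=0.500000; launch V₁=1·50/200=0.250000
k=0 src: V=0.2500
k=1 load: inc=0.250000, refl=0.250000·0.333333=0.0833; V=0.000000+0.250000+0.083333=0.3333
k=2 src: inc=0.083333, refl=0.083333·0.500000=0.0417; V=0.250000+0.083333+0.041667=0.3750
k=3 load: inc=0.041667, refl=0.041667·0.333333=0.0139; V=0.333333+0.041667+0.013889=0.3889
k=4 src: inc=0.013889, refl=0.013889·0.500000=0.0069; V=0.375000+0.013889+0.006944=0.3958
k=5 load: inc=0.006944, refl=0.006944·0.333333=0.0023; V=0.388889+0.006944+0.002315=0.3981
k=6 src: inc=0.002315, refl=0.002315·0.500000=0.0012; V=0.395833+0.002315+0.001157=0.3993
k=7 load: inc=0.001157, refl=0.001157·0.333333=0.0004; V=0.398148+0.001157+0.000386=0.3997
k=8 src: inc=0.000386, refl=0.000386·0.500000=0.0002; V=0.399306+0.000386+0.000193=0.3999
k=9 load: inc=0.000193, refl=0.000193·0.333333=0.0001; V=0.399691+0.000193+0.000064=0.3999

0 0 source 0.2500
1 4 load 0.3333
2 8 source 0.3750
3 12 load 0.3889
4 16 source 0.3958
5 20 load 0.3981
6 24 source 0.3993
7 28 load 0.3997
8 32 source 0.3999
9 36 load 0.3999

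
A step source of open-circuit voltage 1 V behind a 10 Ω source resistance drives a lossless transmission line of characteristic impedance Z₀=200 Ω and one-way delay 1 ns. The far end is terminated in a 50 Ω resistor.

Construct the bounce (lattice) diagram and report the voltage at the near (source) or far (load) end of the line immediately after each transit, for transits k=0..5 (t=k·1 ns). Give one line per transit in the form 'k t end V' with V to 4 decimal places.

0 0 source 0.9524
1 1 load 0.3810
2 2 source 0.8980
3 3 load 0.5878
4 4 source 0.8684
5 5 load 0.7000

Γ_L=-0.600000, Γ_S=-0.904762; launch V₁=1·200/210=0.952381
k=0 src: V=0.9524
k=1 load: inc=0.952381, refl=0.952381·-0.600000=-0.5714; V=0.000000+0.952381+-0.571429=0.3810
k=2 src: inc=-0.571429, refl=-0.571429·-0.904762=0.5170; V=0.952381+-0.571429+0.517007=0.8980
k=3 load: inc=0.517007, refl=0.517007·-0.600000=-0.3102; V=0.380952+0.517007+-0.310204=0.5878
k=4 src: inc=-0.310204, refl=-0.310204·-0.904762=0.2807; V=0.897959+-0.310204+0.280661=0.8684
k=5 load: inc=0.280661, refl=0.280661·-0.600000=-0.1684; V=0.587755+0.280661+-0.168397=0.7000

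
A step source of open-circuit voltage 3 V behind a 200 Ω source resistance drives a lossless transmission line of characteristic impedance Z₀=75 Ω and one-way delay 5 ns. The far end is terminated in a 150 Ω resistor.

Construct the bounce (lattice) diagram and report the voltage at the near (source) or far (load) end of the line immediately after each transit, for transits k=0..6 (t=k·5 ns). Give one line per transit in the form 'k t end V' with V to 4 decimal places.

Γ_L=0.333333, Γ_S=0.454545; launch V₁=3·75/275=0.818182
k=0 src: V=0.8182
k=1 load: inc=0.818182, refl=0.818182·0.333333=0.2727; V=0.000000+0.818182+0.272727=1.0909
k=2 src: inc=0.272727, refl=0.272727·0.454545=0.1240; V=0.818182+0.272727+0.123967=1.2149
k=3 load: inc=0.123967, refl=0.123967·0.333333=0.0413; V=1.090909+0.123967+0.041322=1.2562
k=4 src: inc=0.041322, refl=0.041322·0.454545=0.0188; V=1.214876+0.041322+0.018783=1.2750
k=5 load: inc=0.018783, refl=0.018783·0.333333=0.0063; V=1.256198+0.018783+0.006261=1.2812
k=6 src: inc=0.006261, refl=0.006261·0.454545=0.0028; V=1.274981+0.006261+0.002846=1.2841

0 0 source 0.8182
1 5 load 1.0909
2 10 source 1.2149
3 15 load 1.2562
4 20 source 1.2750
5 25 load 1.2812
6 30 source 1.2841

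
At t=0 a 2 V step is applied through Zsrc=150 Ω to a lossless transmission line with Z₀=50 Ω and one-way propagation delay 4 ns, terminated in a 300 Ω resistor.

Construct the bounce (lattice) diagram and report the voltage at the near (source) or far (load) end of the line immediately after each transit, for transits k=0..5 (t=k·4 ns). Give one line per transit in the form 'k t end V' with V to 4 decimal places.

0 0 source 0.5000
1 4 load 0.8571
2 8 source 1.0357
3 12 load 1.1633
4 16 source 1.2270
5 20 load 1.2726

Γ_L=0.714286, Γ_S=0.500000; launch V₁=2·50/200=0.500000
k=0 src: V=0.5000
k=1 load: inc=0.500000, refl=0.500000·0.714286=0.3571; V=0.000000+0.500000+0.357143=0.8571
k=2 src: inc=0.357143, refl=0.357143·0.500000=0.1786; V=0.500000+0.357143+0.178571=1.0357
k=3 load: inc=0.178571, refl=0.178571·0.714286=0.1276; V=0.857143+0.178571+0.127551=1.1633
k=4 src: inc=0.127551, refl=0.127551·0.500000=0.0638; V=1.035714+0.127551+0.063776=1.2270
k=5 load: inc=0.063776, refl=0.063776·0.714286=0.0456; V=1.163265+0.063776+0.045554=1.2726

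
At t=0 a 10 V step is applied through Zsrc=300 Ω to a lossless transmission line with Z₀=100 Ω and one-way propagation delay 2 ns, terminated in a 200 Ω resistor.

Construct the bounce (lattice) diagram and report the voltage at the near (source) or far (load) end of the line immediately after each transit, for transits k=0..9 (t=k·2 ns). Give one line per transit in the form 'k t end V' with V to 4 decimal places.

0 0 source 2.5000
1 2 load 3.3333
2 4 source 3.7500
3 6 load 3.8889
4 8 source 3.9583
5 10 load 3.9815
6 12 source 3.9931
7 14 load 3.9969
8 16 source 3.9988
9 18 load 3.9995

Γ_L=0.333333, Γ_S=0.500000; launch V₁=10·100/400=2.500000
k=0 src: V=2.5000
k=1 load: inc=2.500000, refl=2.500000·0.333333=0.8333; V=0.000000+2.500000+0.833333=3.3333
k=2 src: inc=0.833333, refl=0.833333·0.500000=0.4167; V=2.500000+0.833333+0.416667=3.7500
k=3 load: inc=0.416667, refl=0.416667·0.333333=0.1389; V=3.333333+0.416667+0.138889=3.8889
k=4 src: inc=0.138889, refl=0.138889·0.500000=0.0694; V=3.750000+0.138889+0.069444=3.9583
k=5 load: inc=0.069444, refl=0.069444·0.333333=0.0231; V=3.888889+0.069444+0.023148=3.9815
k=6 src: inc=0.023148, refl=0.023148·0.500000=0.0116; V=3.958333+0.023148+0.011574=3.9931
k=7 load: inc=0.011574, refl=0.011574·0.333333=0.0039; V=3.981481+0.011574+0.003858=3.9969
k=8 src: inc=0.003858, refl=0.003858·0.500000=0.0019; V=3.993056+0.003858+0.001929=3.9988
k=9 load: inc=0.001929, refl=0.001929·0.333333=0.0006; V=3.996914+0.001929+0.000643=3.9995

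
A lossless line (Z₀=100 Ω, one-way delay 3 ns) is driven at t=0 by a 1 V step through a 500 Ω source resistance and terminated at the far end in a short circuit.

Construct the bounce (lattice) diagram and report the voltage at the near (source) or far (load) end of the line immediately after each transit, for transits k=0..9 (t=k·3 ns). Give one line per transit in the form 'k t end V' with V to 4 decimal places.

Γ_L=-1.000000, Γ_S=0.666667; launch V₁=1·100/600=0.166667
k=0 src: V=0.1667
k=1 load: inc=0.166667, refl=0.166667·-1.000000=-0.1667; V=0.000000+0.166667+-0.166667=0.0000
k=2 src: inc=-0.166667, refl=-0.166667·0.666667=-0.1111; V=0.166667+-0.166667+-0.111111=-0.1111
k=3 load: inc=-0.111111, refl=-0.111111·-1.000000=0.1111; V=0.000000+-0.111111+0.111111=0.0000
k=4 src: inc=0.111111, refl=0.111111·0.666667=0.0741; V=-0.111111+0.111111+0.074074=0.0741
k=5 load: inc=0.074074, refl=0.074074·-1.000000=-0.0741; V=0.000000+0.074074+-0.074074=0.0000
k=6 src: inc=-0.074074, refl=-0.074074·0.666667=-0.0494; V=0.074074+-0.074074+-0.049383=-0.0494
k=7 load: inc=-0.049383, refl=-0.049383·-1.000000=0.0494; V=0.000000+-0.049383+0.049383=0.0000
k=8 src: inc=0.049383, refl=0.049383·0.666667=0.0329; V=-0.049383+0.049383+0.032922=0.0329
k=9 load: inc=0.032922, refl=0.032922·-1.000000=-0.0329; V=0.000000+0.032922+-0.032922=0.0000

0 0 source 0.1667
1 3 load 0.0000
2 6 source -0.1111
3 9 load 0.0000
4 12 source 0.0741
5 15 load 0.0000
6 18 source -0.0494
7 21 load 0.0000
8 24 source 0.0329
9 27 load 0.0000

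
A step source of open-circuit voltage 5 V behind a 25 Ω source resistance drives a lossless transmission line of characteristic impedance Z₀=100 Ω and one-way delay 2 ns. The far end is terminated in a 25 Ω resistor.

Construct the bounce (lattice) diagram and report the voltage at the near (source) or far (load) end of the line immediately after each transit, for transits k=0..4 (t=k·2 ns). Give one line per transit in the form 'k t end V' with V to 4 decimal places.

0 0 source 4.0000
1 2 load 1.6000
2 4 source 3.0400
3 6 load 2.1760
4 8 source 2.6944

Γ_L=-0.600000, Γ_S=-0.600000; launch V₁=5·100/125=4.000000
k=0 src: V=4.0000
k=1 load: inc=4.000000, refl=4.000000·-0.600000=-2.4000; V=0.000000+4.000000+-2.400000=1.6000
k=2 src: inc=-2.400000, refl=-2.400000·-0.600000=1.4400; V=4.000000+-2.400000+1.440000=3.0400
k=3 load: inc=1.440000, refl=1.440000·-0.600000=-0.8640; V=1.600000+1.440000+-0.864000=2.1760
k=4 src: inc=-0.864000, refl=-0.864000·-0.600000=0.5184; V=3.040000+-0.864000+0.518400=2.6944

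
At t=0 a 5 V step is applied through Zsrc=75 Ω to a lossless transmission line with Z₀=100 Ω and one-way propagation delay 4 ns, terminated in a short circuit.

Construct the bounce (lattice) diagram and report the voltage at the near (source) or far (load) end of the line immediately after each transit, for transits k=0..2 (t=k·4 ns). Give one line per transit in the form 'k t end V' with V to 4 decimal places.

0 0 source 2.8571
1 4 load 0.0000
2 8 source 0.4082

Γ_L=-1.000000, Γ_S=-0.142857; launch V₁=5·100/175=2.857143
k=0 src: V=2.8571
k=1 load: inc=2.857143, refl=2.857143·-1.000000=-2.8571; V=0.000000+2.857143+-2.857143=0.0000
k=2 src: inc=-2.857143, refl=-2.857143·-0.142857=0.4082; V=2.857143+-2.857143+0.408163=0.4082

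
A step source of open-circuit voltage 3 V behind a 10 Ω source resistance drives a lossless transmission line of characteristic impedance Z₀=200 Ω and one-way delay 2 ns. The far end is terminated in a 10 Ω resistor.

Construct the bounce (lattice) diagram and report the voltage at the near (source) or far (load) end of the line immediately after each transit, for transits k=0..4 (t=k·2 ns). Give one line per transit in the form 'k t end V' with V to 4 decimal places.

0 0 source 2.8571
1 2 load 0.2721
2 4 source 2.6109
3 6 load 0.4949
4 8 source 2.4094

Γ_L=-0.904762, Γ_S=-0.904762; launch V₁=3·200/210=2.857143
k=0 src: V=2.8571
k=1 load: inc=2.857143, refl=2.857143·-0.904762=-2.5850; V=0.000000+2.857143+-2.585034=0.2721
k=2 src: inc=-2.585034, refl=-2.585034·-0.904762=2.3388; V=2.857143+-2.585034+2.338840=2.6109
k=3 load: inc=2.338840, refl=2.338840·-0.904762=-2.1161; V=0.272109+2.338840+-2.116094=0.4949
k=4 src: inc=-2.116094, refl=-2.116094·-0.904762=1.9146; V=2.610949+-2.116094+1.914561=2.4094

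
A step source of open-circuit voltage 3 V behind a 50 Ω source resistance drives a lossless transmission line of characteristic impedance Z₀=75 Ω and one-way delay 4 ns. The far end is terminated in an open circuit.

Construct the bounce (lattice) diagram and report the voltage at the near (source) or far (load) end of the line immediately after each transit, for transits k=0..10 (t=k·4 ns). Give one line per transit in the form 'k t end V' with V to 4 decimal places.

Γ_L=1.000000, Γ_S=-0.200000; launch V₁=3·75/125=1.800000
k=0 src: V=1.8000
k=1 load: inc=1.800000, refl=1.800000·1.000000=1.8000; V=0.000000+1.800000+1.800000=3.6000
k=2 src: inc=1.800000, refl=1.800000·-0.200000=-0.3600; V=1.800000+1.800000+-0.360000=3.2400
k=3 load: inc=-0.360000, refl=-0.360000·1.000000=-0.3600; V=3.600000+-0.360000+-0.360000=2.8800
k=4 src: inc=-0.360000, refl=-0.360000·-0.200000=0.0720; V=3.240000+-0.360000+0.072000=2.9520
k=5 load: inc=0.072000, refl=0.072000·1.000000=0.0720; V=2.880000+0.072000+0.072000=3.0240
k=6 src: inc=0.072000, refl=0.072000·-0.200000=-0.0144; V=2.952000+0.072000+-0.014400=3.0096
k=7 load: inc=-0.014400, refl=-0.014400·1.000000=-0.0144; V=3.024000+-0.014400+-0.014400=2.9952
k=8 src: inc=-0.014400, refl=-0.014400·-0.200000=0.0029; V=3.009600+-0.014400+0.002880=2.9981
k=9 load: inc=0.002880, refl=0.002880·1.000000=0.0029; V=2.995200+0.002880+0.002880=3.0010
k=10 src: inc=0.002880, refl=0.002880·-0.200000=-0.0006; V=2.998080+0.002880+-0.000576=3.0004

0 0 source 1.8000
1 4 load 3.6000
2 8 source 3.2400
3 12 load 2.8800
4 16 source 2.9520
5 20 load 3.0240
6 24 source 3.0096
7 28 load 2.9952
8 32 source 2.9981
9 36 load 3.0010
10 40 source 3.0004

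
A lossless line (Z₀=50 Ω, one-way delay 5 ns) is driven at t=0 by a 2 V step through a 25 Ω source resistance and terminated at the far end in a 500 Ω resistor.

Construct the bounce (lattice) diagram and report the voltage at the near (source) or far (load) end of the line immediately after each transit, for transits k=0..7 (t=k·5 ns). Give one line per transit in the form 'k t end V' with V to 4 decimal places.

Γ_L=0.818182, Γ_S=-0.333333; launch V₁=2·50/75=1.333333
k=0 src: V=1.3333
k=1 load: inc=1.333333, refl=1.333333·0.818182=1.0909; V=0.000000+1.333333+1.090909=2.4242
k=2 src: inc=1.090909, refl=1.090909·-0.333333=-0.3636; V=1.333333+1.090909+-0.363636=2.0606
k=3 load: inc=-0.363636, refl=-0.363636·0.818182=-0.2975; V=2.424242+-0.363636+-0.297521=1.7631
k=4 src: inc=-0.297521, refl=-0.297521·-0.333333=0.0992; V=2.060606+-0.297521+0.099174=1.8623
k=5 load: inc=0.099174, refl=0.099174·0.818182=0.0811; V=1.763085+0.099174+0.081142=1.9434
k=6 src: inc=0.081142, refl=0.081142·-0.333333=-0.0270; V=1.862259+0.081142+-0.027047=1.9164
k=7 load: inc=-0.027047, refl=-0.027047·0.818182=-0.0221; V=1.943401+-0.027047+-0.022130=1.8942

0 0 source 1.3333
1 5 load 2.4242
2 10 source 2.0606
3 15 load 1.7631
4 20 source 1.8623
5 25 load 1.9434
6 30 source 1.9164
7 35 load 1.8942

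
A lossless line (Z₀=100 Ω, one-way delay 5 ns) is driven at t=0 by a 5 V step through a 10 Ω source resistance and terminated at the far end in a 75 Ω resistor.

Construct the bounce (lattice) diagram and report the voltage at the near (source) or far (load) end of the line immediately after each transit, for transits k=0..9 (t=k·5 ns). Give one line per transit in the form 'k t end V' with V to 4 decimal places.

0 0 source 4.5455
1 5 load 3.8961
2 10 source 4.4274
3 15 load 4.3515
4 20 source 4.4136
5 25 load 4.4047
6 30 source 4.4120
7 35 load 4.4109
8 40 source 4.4118
9 45 load 4.4117

Γ_L=-0.142857, Γ_S=-0.818182; launch V₁=5·100/110=4.545455
k=0 src: V=4.5455
k=1 load: inc=4.545455, refl=4.545455·-0.142857=-0.6494; V=0.000000+4.545455+-0.649351=3.8961
k=2 src: inc=-0.649351, refl=-0.649351·-0.818182=0.5313; V=4.545455+-0.649351+0.531287=4.4274
k=3 load: inc=0.531287, refl=0.531287·-0.142857=-0.0759; V=3.896104+0.531287+-0.075898=4.3515
k=4 src: inc=-0.075898, refl=-0.075898·-0.818182=0.0621; V=4.427391+-0.075898+0.062098=4.4136
k=5 load: inc=0.062098, refl=0.062098·-0.142857=-0.0089; V=4.351493+0.062098+-0.008871=4.4047
k=6 src: inc=-0.008871, refl=-0.008871·-0.818182=0.0073; V=4.413591+-0.008871+0.007258=4.4120
k=7 load: inc=0.007258, refl=0.007258·-0.142857=-0.0010; V=4.404720+0.007258+-0.001037=4.4109
k=8 src: inc=-0.001037, refl=-0.001037·-0.818182=0.0008; V=4.411978+-0.001037+0.000848=4.4118
k=9 load: inc=0.000848, refl=0.000848·-0.142857=-0.0001; V=4.410941+0.000848+-0.000121=4.4117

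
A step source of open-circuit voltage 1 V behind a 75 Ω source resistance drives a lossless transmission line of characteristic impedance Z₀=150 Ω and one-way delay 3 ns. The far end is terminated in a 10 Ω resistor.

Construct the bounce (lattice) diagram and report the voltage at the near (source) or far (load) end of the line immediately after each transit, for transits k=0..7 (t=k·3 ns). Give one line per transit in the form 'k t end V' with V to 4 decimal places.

0 0 source 0.6667
1 3 load 0.0833
2 6 source 0.2778
3 9 load 0.1076
4 12 source 0.1644
5 15 load 0.1147
6 18 source 0.1313
7 21 load 0.1168

Γ_L=-0.875000, Γ_S=-0.333333; launch V₁=1·150/225=0.666667
k=0 src: V=0.6667
k=1 load: inc=0.666667, refl=0.666667·-0.875000=-0.5833; V=0.000000+0.666667+-0.583333=0.0833
k=2 src: inc=-0.583333, refl=-0.583333·-0.333333=0.1944; V=0.666667+-0.583333+0.194444=0.2778
k=3 load: inc=0.194444, refl=0.194444·-0.875000=-0.1701; V=0.083333+0.194444+-0.170139=0.1076
k=4 src: inc=-0.170139, refl=-0.170139·-0.333333=0.0567; V=0.277778+-0.170139+0.056713=0.1644
k=5 load: inc=0.056713, refl=0.056713·-0.875000=-0.0496; V=0.107639+0.056713+-0.049624=0.1147
k=6 src: inc=-0.049624, refl=-0.049624·-0.333333=0.0165; V=0.164352+-0.049624+0.016541=0.1313
k=7 load: inc=0.016541, refl=0.016541·-0.875000=-0.0145; V=0.114728+0.016541+-0.014474=0.1168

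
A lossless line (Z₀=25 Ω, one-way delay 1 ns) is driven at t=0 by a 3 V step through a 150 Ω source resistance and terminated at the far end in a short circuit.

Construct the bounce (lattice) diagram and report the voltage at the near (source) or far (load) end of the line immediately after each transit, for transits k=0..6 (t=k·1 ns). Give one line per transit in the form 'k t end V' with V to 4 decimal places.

Γ_L=-1.000000, Γ_S=0.714286; launch V₁=3·25/175=0.428571
k=0 src: V=0.4286
k=1 load: inc=0.428571, refl=0.428571·-1.000000=-0.4286; V=0.000000+0.428571+-0.428571=0.0000
k=2 src: inc=-0.428571, refl=-0.428571·0.714286=-0.3061; V=0.428571+-0.428571+-0.306122=-0.3061
k=3 load: inc=-0.306122, refl=-0.306122·-1.000000=0.3061; V=0.000000+-0.306122+0.306122=0.0000
k=4 src: inc=0.306122, refl=0.306122·0.714286=0.2187; V=-0.306122+0.306122+0.218659=0.2187
k=5 load: inc=0.218659, refl=0.218659·-1.000000=-0.2187; V=0.000000+0.218659+-0.218659=0.0000
k=6 src: inc=-0.218659, refl=-0.218659·0.714286=-0.1562; V=0.218659+-0.218659+-0.156185=-0.1562

0 0 source 0.4286
1 1 load 0.0000
2 2 source -0.3061
3 3 load 0.0000
4 4 source 0.2187
5 5 load 0.0000
6 6 source -0.1562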